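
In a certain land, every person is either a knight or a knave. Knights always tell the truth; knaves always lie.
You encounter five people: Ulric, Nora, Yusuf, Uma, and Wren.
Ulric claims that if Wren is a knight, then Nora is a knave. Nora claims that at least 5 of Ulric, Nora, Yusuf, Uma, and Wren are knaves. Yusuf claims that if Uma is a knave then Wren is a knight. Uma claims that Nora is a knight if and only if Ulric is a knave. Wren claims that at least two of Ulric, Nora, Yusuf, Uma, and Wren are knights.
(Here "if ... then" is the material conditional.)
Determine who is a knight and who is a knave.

Ulric is a knight, Nora is a knave, Yusuf is a knight, Uma is a knight, and Wren is a knight.

Ulric is a knight; "if Wren is a knight, then Nora is a knave" is True, as required.
Nora (knave): "at least 5 of Ulric, Nora, Yusuf, Uma, and Wren are knaves" — false. ✓
As a knight, Yusuf's statement "if Uma is a knave then Wren is a knight" should be True; it is.
Since Uma is a knight, "Nora is a knight if and only if Ulric is a knave" needs to be True, which holds.
As a knight, Wren's statement "at least two of Ulric, Nora, Yusuf, Uma, and Wren are knights" should be True; it is.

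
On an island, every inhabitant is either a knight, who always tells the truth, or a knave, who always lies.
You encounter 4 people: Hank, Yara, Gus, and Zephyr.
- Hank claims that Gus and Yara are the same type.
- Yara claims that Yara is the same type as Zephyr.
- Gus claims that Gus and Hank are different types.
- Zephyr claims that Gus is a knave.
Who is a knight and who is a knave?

Suppose Hank is a knight. Then Hank's statement "Gus and Yara are the same type" would have to be true. Checking the 8 ways to assign the others, none is consistent with every speaker.
(For instance, with Yara=knight, Gus=knave, Zephyr=knight, Hank's claim "Gus and Yara are the same type" comes out false where it would need to be true.)
So Hank must be a knave, making "Gus and Yara are the same type" false. Taking Hank=knave, Yara=knight, Gus=knave, Zephyr=knight, each remaining statement checks out:
  Yara (knight): "Yara is the same type as Zephyr" — true. ✓
  Gus (knave): "Gus and Hank are different types" — false. ✓
  Zephyr (knight): "Gus is a knave" — true. ✓
This is the unique consistent assignment.

Knights: Yara and Zephyr. Knaves: Hank and Gus.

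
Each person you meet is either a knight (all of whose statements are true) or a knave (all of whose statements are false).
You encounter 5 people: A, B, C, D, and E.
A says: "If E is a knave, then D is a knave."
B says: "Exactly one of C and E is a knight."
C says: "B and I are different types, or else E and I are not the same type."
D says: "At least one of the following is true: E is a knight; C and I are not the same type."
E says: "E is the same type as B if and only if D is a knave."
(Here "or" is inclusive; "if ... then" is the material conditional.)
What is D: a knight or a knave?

D is a knight.

Consistent assignments: {A=knight, B=knave, C=knight, D=knight, E=knight}; {A=knave, B=knave, C=knave, D=knight, E=knave}
In every consistent assignment, D is a knight.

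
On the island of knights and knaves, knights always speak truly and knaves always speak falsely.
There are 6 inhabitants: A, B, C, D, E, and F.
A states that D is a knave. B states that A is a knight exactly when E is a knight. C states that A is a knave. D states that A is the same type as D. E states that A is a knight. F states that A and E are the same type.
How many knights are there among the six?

4

The unique consistent assignment is A=knight, B=knight, C=knave, D=knave, E=knight, F=knight.
That has 4 knights.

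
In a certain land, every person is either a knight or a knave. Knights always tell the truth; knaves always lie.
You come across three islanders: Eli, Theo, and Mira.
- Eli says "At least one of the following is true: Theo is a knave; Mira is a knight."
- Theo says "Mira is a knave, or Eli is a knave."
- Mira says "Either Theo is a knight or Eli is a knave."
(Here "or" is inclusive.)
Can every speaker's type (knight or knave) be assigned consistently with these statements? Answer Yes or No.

No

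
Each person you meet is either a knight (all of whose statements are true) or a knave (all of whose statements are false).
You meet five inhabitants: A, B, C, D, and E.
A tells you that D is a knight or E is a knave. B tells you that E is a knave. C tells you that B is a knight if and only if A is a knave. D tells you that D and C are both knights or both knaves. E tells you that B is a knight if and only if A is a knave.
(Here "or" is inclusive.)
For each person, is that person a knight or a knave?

A is a knight, B is a knave, C is a knight, D is a knight, and E is a knight.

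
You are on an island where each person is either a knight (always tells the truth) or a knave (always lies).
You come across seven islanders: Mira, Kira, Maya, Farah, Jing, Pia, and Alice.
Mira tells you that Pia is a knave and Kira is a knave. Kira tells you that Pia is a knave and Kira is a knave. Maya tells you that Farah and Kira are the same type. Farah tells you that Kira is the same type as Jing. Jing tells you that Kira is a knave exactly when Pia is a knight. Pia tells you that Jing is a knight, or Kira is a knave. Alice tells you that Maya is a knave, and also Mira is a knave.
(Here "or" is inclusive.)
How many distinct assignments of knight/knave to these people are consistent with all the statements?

Consistent assignments:
  Mira=knave, Kira=knave, Maya=knight, Farah=knave, Jing=knight, Pia=knight, Alice=knave

1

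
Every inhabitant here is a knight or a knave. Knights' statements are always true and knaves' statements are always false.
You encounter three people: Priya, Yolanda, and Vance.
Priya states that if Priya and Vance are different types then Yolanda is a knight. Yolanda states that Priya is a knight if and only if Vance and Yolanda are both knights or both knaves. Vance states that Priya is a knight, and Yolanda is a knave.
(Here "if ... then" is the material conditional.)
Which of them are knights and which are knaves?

Suppose Priya is a knave. Then Priya's statement "if Priya and Vance are different types then Yolanda is a knight" would have to be false. Checking the 4 ways to assign the others, none is consistent with every speaker.
(For instance, with Yolanda=knave, Vance=knight, Yolanda's claim "Priya is a knight if and only if Vance and Yolanda are both knights or both knaves" comes out true where it would need to be false.)
So Priya must be a knight, making "if Priya and Vance are different types then Yolanda is a knight" true. Taking Priya=knight, Yolanda=knave, Vance=knight, each remaining statement checks out:
  Yolanda (knave): "Priya is a knight if and only if Vance and Yolanda are both knights or both knaves" — false. ✓
  Vance (knight): "Priya is a knight, and Yolanda is a knave" — true. ✓
This is the unique consistent assignment.

Knights: Priya and Vance. Knaves: Yolanda.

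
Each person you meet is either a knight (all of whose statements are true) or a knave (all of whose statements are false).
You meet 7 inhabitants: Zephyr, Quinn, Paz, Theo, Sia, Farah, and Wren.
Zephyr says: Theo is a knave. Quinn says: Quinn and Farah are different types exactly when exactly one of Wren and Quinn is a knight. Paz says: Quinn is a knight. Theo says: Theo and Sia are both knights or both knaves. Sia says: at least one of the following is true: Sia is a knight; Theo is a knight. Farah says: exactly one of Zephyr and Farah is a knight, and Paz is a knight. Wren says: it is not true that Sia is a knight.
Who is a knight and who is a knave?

Zephyr is a knave, Quinn is a knight, Paz is a knight, Theo is a knight, Sia is a knight, Farah is a knave, and Wren is a knave.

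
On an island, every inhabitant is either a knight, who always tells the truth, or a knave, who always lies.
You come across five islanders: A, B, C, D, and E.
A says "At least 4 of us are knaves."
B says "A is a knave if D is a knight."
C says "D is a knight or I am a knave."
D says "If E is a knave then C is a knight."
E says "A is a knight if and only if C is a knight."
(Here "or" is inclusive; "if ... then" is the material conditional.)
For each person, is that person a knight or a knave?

A is a knave, B is a knight, C is a knight, D is a knight, and E is a knave.

A is a knave; "at least 4 of us are knaves" is false, as required.
Since B is a knight, "A is a knave if D is a knight" needs to be True, which holds.
C is a knight, and the claim "D is a knight or I am a knave" is indeed True.
As a knight, D's statement "if E is a knave then C is a knight" should be True; it is.
E is a knave, and the claim "A is a knight if and only if C is a knight" is indeed false.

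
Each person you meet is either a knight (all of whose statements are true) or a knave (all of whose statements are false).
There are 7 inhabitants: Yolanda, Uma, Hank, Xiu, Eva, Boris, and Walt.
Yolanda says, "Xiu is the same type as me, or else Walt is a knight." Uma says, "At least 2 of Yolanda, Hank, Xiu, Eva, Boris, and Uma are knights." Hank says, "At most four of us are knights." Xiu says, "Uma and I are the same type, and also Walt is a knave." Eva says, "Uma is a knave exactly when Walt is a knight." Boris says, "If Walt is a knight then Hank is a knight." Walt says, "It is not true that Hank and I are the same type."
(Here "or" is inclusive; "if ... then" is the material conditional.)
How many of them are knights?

5

The unique consistent assignment is Yolanda=knight, Uma=knight, Hank=knave, Xiu=knight, Eva=knight, Boris=knight, Walt=knave.
That has 5 knights.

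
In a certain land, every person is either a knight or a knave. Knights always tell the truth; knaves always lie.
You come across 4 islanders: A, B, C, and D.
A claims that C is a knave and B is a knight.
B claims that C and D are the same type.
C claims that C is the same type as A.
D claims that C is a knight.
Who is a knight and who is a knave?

Suppose A is a knave. Then A's statement "C is a knave and B is a knight" would have to be false. Checking the 8 ways to assign the others, none is consistent with every speaker.
(For instance, with B=knight, C=knave, D=knave, A's claim "C is a knave and B is a knight" comes out true where it would need to be false.)
So A must be a knight, making "C is a knave and B is a knight" true. Taking A=knight, B=knight, C=knave, D=knave, each remaining statement checks out:
  B (knight): "C and D are the same type" — true. ✓
  C (knave): "C is the same type as A" — false. ✓
  D (knave): "C is a knight" — false. ✓
This is the unique consistent assignment.

A is a knight, B is a knight, C is a knave, and D is a knave.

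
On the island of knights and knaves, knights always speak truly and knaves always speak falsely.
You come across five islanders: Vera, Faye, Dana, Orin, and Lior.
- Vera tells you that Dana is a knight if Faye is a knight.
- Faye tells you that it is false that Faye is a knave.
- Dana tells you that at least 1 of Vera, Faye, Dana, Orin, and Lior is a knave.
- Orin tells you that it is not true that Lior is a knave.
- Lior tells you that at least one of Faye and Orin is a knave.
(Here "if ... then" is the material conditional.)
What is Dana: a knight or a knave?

Dana is a knight.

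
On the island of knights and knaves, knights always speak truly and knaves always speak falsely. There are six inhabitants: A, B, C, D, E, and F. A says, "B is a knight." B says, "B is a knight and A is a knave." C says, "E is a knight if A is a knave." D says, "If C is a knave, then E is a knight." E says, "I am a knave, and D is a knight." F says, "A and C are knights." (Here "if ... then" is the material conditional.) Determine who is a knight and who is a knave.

Since A is a knave, "B is a knight" needs to be false, which holds.
As a knave, B's statement "B is a knight and A is a knave" should be false; it is.
C is a knave; "E is a knight if A is a knave" is false, as required.
As a knave, D's statement "if C is a knave, then E is a knight" should be false; it is.
E (knave): "I am a knave, and D is a knight" — false. ✓
F (knave): "A and C are knights" — false. ✓

A is a knave, B is a knave, C is a knave, D is a knave, E is a knave, and F is a knave.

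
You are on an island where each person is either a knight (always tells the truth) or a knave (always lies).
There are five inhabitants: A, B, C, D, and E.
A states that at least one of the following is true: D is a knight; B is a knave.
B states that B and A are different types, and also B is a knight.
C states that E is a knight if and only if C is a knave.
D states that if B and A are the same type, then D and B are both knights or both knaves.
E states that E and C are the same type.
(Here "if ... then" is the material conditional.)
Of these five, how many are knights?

3

The unique consistent assignment is A=knight, B=knave, C=knight, D=knight, E=knave.
That has 3 knights.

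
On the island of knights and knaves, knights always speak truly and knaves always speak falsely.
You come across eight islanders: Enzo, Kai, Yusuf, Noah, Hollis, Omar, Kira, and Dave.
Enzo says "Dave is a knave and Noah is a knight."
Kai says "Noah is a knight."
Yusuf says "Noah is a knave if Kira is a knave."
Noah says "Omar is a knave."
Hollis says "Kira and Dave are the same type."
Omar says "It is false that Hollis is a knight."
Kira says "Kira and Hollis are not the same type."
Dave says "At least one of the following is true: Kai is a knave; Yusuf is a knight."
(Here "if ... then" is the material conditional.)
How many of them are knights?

3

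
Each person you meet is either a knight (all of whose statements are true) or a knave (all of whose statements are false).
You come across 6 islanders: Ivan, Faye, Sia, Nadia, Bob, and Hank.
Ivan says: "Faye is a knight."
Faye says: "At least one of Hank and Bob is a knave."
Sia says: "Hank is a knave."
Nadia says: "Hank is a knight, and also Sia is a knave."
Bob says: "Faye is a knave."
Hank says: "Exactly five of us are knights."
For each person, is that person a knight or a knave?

Knights: Ivan, Faye, and Sia. Knaves: Nadia, Bob, and Hank.

Since Ivan is a knight, "Faye is a knight" needs to be true, which holds.
Since Faye is a knight, "at least one of Hank and Bob is a knave" needs to be true, which holds.
Sia (knight): "Hank is a knave" — true. ✓
Nadia is a knave, and the claim "Hank is a knight, and also Sia is a knave" is indeed false.
Bob (knave): "Faye is a knave" — false. ✓
As a knave, Hank's statement "exactly five of us are knights" should be false; it is.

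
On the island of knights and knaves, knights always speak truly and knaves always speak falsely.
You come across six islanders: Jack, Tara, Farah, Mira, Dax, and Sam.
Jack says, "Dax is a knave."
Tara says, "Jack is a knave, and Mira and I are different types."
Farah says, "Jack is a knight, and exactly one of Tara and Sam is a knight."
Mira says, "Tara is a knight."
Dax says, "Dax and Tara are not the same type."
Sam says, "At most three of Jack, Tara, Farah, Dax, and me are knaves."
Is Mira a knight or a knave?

Mira is a knave.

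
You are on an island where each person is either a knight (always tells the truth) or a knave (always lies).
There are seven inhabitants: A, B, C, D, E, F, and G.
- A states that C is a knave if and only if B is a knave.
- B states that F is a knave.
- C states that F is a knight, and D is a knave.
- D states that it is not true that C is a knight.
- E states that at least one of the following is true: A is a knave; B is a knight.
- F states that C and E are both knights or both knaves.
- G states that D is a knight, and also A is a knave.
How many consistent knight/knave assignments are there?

Consistent assignments:
  A=knight, B=knave, C=knave, D=knight, E=knave, F=knight, G=knave
  A=knave, B=knight, C=knave, D=knight, E=knight, F=knave, G=knight
  A=knave, B=knave, C=knight, D=knave, E=knight, F=knight, G=knave

3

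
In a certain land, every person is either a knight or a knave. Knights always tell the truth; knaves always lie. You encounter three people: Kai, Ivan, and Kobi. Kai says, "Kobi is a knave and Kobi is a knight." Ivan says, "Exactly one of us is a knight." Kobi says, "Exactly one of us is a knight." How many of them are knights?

0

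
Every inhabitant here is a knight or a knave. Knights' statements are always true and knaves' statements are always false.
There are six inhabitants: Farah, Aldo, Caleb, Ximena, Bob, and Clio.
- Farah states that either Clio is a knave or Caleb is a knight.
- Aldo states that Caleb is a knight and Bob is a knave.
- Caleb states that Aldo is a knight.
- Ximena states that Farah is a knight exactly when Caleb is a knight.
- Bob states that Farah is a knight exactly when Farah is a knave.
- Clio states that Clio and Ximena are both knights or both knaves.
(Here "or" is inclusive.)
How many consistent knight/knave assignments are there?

3

Consistent assignments:
  Farah=knight, Aldo=knight, Caleb=knight, Ximena=knight, Bob=knave, Clio=knight
  Farah=knight, Aldo=knight, Caleb=knight, Ximena=knight, Bob=knave, Clio=knave
  Farah=knave, Aldo=knave, Caleb=knave, Ximena=knight, Bob=knave, Clio=knight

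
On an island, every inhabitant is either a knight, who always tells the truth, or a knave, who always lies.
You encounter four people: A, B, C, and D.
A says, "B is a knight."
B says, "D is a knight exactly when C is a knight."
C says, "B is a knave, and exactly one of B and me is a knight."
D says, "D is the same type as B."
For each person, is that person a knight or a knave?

A is a knight, B is a knight, C is a knave, and D is a knave.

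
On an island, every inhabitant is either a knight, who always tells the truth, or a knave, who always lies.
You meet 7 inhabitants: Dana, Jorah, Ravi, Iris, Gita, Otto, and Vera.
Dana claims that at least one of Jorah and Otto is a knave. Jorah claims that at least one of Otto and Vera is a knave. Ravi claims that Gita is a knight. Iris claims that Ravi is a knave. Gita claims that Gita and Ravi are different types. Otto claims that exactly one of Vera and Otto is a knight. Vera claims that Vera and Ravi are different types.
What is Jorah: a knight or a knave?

Jorah is a knight.

Consistent assignments: {Dana=knight, Jorah=knight, Ravi=knave, Iris=knight, Gita=knave, Otto=knave, Vera=knave}; {Dana=knave, Jorah=knight, Ravi=knave, Iris=knight, Gita=knave, Otto=knight, Vera=knave}
In every consistent assignment, Jorah is a knight.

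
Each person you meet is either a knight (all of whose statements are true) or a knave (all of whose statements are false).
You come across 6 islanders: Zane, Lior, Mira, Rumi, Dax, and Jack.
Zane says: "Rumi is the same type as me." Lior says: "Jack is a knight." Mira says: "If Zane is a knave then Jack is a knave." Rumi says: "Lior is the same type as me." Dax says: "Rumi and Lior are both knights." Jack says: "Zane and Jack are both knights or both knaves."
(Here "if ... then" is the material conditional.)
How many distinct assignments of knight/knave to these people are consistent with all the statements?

1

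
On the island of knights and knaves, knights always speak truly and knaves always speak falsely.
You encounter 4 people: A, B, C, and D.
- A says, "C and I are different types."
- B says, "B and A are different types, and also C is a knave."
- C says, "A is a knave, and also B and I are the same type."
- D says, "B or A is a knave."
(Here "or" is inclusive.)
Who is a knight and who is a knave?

A is a knave, B is a knight, C is a knave, and D is a knight.

As a knave, A's statement "C and I are different types" should be False; it is.
As a knight, B's statement "B and A are different types, and also C is a knave" should be True; it is.
As a knave, C's statement "A is a knave, and also B and I are the same type" should be False; it is.
D is a knight; "B or A is a knave" is True, as required.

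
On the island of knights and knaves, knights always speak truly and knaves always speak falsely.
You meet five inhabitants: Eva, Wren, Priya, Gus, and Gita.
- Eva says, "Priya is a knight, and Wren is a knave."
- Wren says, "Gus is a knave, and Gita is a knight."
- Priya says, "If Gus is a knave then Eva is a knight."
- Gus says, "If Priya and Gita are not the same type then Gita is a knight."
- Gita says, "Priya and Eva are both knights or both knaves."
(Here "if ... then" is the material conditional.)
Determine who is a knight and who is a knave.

Eva is a knight, Wren is a knave, Priya is a knight, Gus is a knight, and Gita is a knight.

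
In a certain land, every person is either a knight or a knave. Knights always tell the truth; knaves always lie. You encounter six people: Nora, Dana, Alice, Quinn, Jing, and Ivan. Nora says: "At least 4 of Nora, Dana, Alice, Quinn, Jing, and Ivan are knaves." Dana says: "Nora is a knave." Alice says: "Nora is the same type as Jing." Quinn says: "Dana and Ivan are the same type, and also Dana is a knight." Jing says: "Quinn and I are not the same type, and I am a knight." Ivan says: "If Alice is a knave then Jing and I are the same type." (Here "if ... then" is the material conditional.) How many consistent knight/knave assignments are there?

1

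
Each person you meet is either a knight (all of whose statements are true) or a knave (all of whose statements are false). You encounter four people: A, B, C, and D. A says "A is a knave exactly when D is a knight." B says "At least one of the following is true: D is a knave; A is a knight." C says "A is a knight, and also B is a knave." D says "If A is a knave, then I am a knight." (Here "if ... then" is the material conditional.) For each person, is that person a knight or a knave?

A is a knave, B is a knight, C is a knave, and D is a knave.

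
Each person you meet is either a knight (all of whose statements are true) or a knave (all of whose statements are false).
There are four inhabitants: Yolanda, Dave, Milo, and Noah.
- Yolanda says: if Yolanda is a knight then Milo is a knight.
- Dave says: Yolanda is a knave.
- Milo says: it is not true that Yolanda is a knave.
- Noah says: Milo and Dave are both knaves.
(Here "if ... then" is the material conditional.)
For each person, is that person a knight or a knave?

Yolanda is a knight, Dave is a knave, Milo is a knight, and Noah is a knave.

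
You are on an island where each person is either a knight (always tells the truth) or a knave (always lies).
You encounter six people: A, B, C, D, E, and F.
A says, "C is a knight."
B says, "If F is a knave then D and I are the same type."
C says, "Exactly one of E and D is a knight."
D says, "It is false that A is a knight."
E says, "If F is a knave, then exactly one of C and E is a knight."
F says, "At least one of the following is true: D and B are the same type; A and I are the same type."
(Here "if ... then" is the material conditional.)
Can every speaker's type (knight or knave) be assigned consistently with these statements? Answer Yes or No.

Yes

One consistent assignment: A=knight, B=knight, C=knight, D=knave, E=knight, F=knight.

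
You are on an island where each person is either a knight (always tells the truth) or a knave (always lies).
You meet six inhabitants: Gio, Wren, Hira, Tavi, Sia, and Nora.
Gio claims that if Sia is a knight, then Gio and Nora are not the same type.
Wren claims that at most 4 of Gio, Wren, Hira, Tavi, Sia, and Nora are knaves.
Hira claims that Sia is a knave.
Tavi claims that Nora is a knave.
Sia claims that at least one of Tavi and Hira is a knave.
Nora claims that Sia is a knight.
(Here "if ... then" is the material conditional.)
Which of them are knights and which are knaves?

Knights: Gio, Wren, Hira, and Tavi. Knaves: Sia and Nora.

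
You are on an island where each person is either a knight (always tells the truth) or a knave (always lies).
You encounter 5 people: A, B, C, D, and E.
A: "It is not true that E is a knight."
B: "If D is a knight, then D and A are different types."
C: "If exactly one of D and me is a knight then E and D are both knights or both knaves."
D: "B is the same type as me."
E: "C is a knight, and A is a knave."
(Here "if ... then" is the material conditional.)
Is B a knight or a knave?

B is a knight.

Consistent assignments: {A=knight, B=knight, C=knight, D=knave, E=knave}; {A=knave, B=knight, C=knight, D=knight, E=knight}
In every consistent assignment, B is a knight.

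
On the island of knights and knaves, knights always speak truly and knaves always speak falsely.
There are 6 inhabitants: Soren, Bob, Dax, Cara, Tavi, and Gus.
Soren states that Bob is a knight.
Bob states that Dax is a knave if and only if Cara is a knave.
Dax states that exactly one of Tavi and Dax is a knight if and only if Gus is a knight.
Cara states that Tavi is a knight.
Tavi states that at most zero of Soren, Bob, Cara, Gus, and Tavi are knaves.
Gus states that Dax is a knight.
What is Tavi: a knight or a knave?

Tavi is a knave.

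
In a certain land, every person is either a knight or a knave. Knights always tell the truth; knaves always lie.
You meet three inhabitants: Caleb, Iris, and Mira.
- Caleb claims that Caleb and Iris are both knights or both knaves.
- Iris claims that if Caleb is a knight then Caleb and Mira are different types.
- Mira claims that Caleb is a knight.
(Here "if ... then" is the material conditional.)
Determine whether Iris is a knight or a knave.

Iris is a knight.

Consistent assignments: {Caleb=knave, Iris=knight, Mira=knave}
In every consistent assignment, Iris is a knight.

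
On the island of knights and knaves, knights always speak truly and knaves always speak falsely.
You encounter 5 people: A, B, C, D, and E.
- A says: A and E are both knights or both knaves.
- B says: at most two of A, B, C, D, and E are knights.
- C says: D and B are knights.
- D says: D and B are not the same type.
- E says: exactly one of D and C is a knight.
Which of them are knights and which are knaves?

A is a knight, B is a knave, C is a knave, D is a knight, and E is a knight.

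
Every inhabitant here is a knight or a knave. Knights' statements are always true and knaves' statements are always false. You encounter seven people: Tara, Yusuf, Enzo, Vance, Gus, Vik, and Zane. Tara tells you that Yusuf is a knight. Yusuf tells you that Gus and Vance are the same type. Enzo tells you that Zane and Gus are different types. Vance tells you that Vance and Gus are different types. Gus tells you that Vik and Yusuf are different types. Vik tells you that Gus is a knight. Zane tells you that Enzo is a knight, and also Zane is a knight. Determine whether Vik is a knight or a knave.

Consistent assignments: {Tara=knave, Yusuf=knave, Enzo=knight, Vance=knight, Gus=knave, Vik=knave, Zane=knight}; {Tara=knave, Yusuf=knave, Enzo=knave, Vance=knight, Gus=knave, Vik=knave, Zane=knave}
In every consistent assignment, Vik is a knave.

Vik is a knave.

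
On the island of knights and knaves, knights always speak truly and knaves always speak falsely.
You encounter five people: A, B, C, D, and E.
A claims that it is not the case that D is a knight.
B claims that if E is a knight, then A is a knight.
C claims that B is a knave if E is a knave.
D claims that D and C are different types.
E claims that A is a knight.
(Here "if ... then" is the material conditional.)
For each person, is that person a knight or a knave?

A is a knave, so "it is not the case that D is a knight" must be false — and it is.
As a knight, B's statement "if E is a knight, then A is a knight" should be true; it is.
Since C is a knave, "B is a knave if E is a knave" needs to be false, which holds.
D is a knight; "D and C are different types" is true, as required.
Since E is a knave, "A is a knight" needs to be false, which holds.

A is a knave, B is a knight, C is a knave, D is a knight, and E is a knave.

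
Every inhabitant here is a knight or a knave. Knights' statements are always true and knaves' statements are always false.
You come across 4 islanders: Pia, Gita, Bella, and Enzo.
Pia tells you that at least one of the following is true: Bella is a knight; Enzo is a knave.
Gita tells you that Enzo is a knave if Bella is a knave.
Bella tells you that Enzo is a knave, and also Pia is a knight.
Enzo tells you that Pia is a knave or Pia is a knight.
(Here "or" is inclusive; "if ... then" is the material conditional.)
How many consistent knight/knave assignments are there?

Consistent assignments:
  Pia=knave, Gita=knave, Bella=knave, Enzo=knight

1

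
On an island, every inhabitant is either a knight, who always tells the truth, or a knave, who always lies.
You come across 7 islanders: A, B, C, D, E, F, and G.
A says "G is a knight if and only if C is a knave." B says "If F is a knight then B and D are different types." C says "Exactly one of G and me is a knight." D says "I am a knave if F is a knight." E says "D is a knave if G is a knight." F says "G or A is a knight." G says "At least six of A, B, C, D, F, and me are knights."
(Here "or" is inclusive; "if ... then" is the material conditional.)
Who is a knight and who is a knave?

As a knave, A's statement "G is a knight if and only if C is a knave" should be False; it is.
As a knight, B's statement "if F is a knight then B and D are different types" should be True; it is.
Since C is a knave, "exactly one of G and me is a knight" needs to be False, which holds.
D (knight): "I am a knave if F is a knight" — True. ✓
Since E is a knight, "D is a knave if G is a knight" needs to be True, which holds.
F (knave): "G or A is a knight" — False. ✓
As a knave, G's statement "at least six of A, B, C, D, F, and me are knights" should be False; it is.

A is a knave, B is a knight, C is a knave, D is a knight, E is a knight, F is a knave, and G is a knave.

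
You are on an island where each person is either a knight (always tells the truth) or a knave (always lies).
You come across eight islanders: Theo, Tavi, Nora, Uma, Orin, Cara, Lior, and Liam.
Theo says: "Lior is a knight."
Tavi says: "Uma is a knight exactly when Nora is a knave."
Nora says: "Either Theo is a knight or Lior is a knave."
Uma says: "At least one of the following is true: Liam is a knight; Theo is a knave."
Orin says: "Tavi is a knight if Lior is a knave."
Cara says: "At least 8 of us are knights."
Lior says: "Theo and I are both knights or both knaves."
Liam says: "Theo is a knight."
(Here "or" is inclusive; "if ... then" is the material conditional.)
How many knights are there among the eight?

6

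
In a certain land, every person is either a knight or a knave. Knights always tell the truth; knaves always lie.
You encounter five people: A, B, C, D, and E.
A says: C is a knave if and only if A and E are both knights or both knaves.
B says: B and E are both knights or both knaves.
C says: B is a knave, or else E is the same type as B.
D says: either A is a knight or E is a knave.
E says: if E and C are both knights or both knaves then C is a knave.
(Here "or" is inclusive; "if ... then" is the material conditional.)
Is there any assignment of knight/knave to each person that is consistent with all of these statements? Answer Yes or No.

No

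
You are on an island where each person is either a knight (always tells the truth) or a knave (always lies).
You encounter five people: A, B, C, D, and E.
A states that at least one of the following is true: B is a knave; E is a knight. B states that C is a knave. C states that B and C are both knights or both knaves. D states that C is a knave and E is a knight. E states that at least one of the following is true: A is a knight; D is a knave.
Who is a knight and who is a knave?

Knights: A, B, D, and E. Knaves: C.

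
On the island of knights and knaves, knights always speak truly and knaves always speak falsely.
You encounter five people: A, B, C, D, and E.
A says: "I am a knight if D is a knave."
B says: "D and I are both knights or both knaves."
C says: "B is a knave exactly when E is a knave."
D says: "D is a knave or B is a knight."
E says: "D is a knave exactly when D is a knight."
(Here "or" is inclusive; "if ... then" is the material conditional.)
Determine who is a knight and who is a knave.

A is a knight, B is a knight, C is a knave, D is a knight, and E is a knave.

Suppose A is a knave. Then A's statement "I am a knight if D is a knave" would have to be false. Checking the 16 ways to assign the others, none is consistent with every speaker.
(For instance, with B=knight, C=knave, D=knight, E=knave, A's claim "I am a knight if D is a knave" comes out true where it would need to be false.)
So A must be a knight, making "I am a knight if D is a knave" true. Taking A=knight, B=knight, C=knave, D=knight, E=knave, each remaining statement checks out:
  B (knight): "D and I are both knights or both knaves" — true. ✓
  C (knave): "B is a knave exactly when E is a knave" — false. ✓
  D (knight): "D is a knave or B is a knight" — true. ✓
  E (knave): "D is a knave exactly when D is a knight" — false. ✓
This is the unique consistent assignment.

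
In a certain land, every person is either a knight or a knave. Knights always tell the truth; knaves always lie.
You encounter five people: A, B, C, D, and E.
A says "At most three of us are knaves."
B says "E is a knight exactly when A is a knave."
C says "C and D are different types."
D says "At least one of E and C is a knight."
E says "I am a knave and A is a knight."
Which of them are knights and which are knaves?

Knights: none. Knaves: A, B, C, D, and E.

Suppose A is a knight. Then A's statement "at most three of us are knaves" would have to be true. Checking the 16 ways to assign the others, none is consistent with every speaker.
(For instance, with B=knave, C=knave, D=knave, E=knave, A's claim "at most three of us are knaves" comes out false where it would need to be true.)
So A must be a knave, making "at most three of us are knaves" false. Taking A=knave, B=knave, C=knave, D=knave, E=knave, each remaining statement checks out:
  B (knave): "E is a knight exactly when A is a knave" — false. ✓
  C (knave): "C and D are different types" — false. ✓
  D (knave): "at least one of E and C is a knight" — false. ✓
  E (knave): "I am a knave and A is a knight" — false. ✓
This is the unique consistent assignment.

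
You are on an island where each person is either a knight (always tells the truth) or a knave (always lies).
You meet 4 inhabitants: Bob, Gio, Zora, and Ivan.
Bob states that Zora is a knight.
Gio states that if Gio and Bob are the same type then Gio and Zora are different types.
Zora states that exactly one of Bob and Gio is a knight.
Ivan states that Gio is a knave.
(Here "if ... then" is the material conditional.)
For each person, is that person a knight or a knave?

Knights: Ivan. Knaves: Bob, Gio, and Zora.

Suppose Bob is a knight. Then Bob's statement "Zora is a knight" would have to be true. Checking the 8 ways to assign the others, none is consistent with every speaker.
(For instance, with Gio=knave, Zora=knave, Ivan=knight, Bob's claim "Zora is a knight" comes out false where it would need to be true.)
So Bob must be a knave, making "Zora is a knight" false. Taking Bob=knave, Gio=knave, Zora=knave, Ivan=knight, each remaining statement checks out:
  Gio (knave): "if Gio and Bob are the same type then Gio and Zora are different types" — false. ✓
  Zora (knave): "exactly one of Bob and Gio is a knight" — false. ✓
  Ivan (knight): "Gio is a knave" — true. ✓
This is the unique consistent assignment.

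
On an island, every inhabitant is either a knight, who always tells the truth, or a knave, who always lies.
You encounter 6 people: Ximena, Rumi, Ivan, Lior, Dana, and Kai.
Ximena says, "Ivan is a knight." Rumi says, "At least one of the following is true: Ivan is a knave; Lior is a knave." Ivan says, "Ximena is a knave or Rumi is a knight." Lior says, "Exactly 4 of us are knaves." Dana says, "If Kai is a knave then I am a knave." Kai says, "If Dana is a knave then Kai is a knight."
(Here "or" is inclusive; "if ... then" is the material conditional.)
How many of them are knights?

5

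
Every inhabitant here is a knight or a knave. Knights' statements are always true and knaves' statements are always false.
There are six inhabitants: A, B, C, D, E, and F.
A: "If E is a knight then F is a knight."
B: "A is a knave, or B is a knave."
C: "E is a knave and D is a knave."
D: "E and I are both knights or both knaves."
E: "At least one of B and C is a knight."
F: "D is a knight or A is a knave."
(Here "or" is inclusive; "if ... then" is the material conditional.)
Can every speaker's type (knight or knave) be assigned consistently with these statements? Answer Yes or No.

No

Checking all 64 assignments, each has at least one speaker whose statement's truth value contradicts their type.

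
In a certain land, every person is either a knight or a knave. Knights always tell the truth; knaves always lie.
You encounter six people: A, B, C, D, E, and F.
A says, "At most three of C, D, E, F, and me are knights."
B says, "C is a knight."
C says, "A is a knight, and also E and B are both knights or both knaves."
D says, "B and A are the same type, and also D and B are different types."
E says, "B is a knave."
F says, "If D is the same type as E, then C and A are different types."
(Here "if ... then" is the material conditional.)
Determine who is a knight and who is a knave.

A (knight): "at most three of C, D, E, F, and me are knights" — True. ✓
B is a knave, and the claim "C is a knight" is indeed False.
C is a knave, so "A is a knight, and also E and B are both knights or both knaves" must be False — and it is.
Since D is a knave, "B and A are the same type, and also D and B are different types" needs to be False, which holds.
E is a knight, so "B is a knave" must be True — and it is.
F is a knight; "if D is the same type as E, then C and A are different types" is True, as required.

A is a knight, B is a knave, C is a knave, D is a knave, E is a knight, and F is a knight.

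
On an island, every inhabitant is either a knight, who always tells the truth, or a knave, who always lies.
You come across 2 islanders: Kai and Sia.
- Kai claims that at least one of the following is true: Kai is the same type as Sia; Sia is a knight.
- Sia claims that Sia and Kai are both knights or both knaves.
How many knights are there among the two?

2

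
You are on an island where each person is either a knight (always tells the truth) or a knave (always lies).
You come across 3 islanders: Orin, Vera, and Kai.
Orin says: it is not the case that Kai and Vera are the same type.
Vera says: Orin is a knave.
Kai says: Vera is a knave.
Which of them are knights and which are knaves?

Suppose Orin is a knave. Then Orin's statement "it is not the case that Kai and Vera are the same type" would have to be false. Checking the 4 ways to assign the others, none is consistent with every speaker.
(For instance, with Vera=knave, Kai=knight, Orin's claim "it is not the case that Kai and Vera are the same type" comes out true where it would need to be false.)
So Orin must be a knight, making "it is not the case that Kai and Vera are the same type" true. Taking Orin=knight, Vera=knave, Kai=knight, each remaining statement checks out:
  Vera (knave): "Orin is a knave" — false. ✓
  Kai (knight): "Vera is a knave" — true. ✓
This is the unique consistent assignment.

Orin is a knight, Vera is a knave, and Kai is a knight.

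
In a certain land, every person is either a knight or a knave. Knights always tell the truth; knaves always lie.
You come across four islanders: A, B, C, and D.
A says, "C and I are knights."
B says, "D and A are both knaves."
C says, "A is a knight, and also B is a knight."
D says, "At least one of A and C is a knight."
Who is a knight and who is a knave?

A (knave): "C and I are knights" — false. ✓
Since B is a knight, "D and A are both knaves" needs to be true, which holds.
C (knave): "A is a knight, and also B is a knight" — false. ✓
As a knave, D's statement "at least one of A and C is a knight" should be false; it is.

A is a knave, B is a knight, C is a knave, and D is a knave.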